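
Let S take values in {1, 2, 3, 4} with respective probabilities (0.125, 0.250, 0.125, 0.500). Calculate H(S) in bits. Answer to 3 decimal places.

1.750 bits

H(S) = −Σ p·log₂ p.
  −(0.125)·log₂(0.125) = 0.3750
  −(0.250)·log₂(0.250) = 0.5000
  −(0.125)·log₂(0.125) = 0.3750
  −(0.500)·log₂(0.500) = 0.5000
Sum: 0.3750 + 0.5000 + 0.3750 + 0.5000 = 1.750 bits.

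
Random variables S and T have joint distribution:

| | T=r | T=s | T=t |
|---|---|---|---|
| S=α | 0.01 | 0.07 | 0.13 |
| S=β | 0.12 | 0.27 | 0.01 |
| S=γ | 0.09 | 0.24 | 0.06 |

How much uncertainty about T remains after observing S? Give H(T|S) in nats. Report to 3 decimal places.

0.818 nats

Marginals: p(S) = (0.2100, 0.4000, 0.3900), p(T) = (0.2200, 0.5800, 0.2000).
H(T|S) = Σ p(S) · H(T|S=·).
  S=α: p=0.2100, H(T|S=α) = 0.8081
  S=β: p=0.4000, H(T|S=β) = 0.7187
  S=γ: p=0.3900, H(T|S=γ) = 0.9251
Weighted sum = 0.818 nats.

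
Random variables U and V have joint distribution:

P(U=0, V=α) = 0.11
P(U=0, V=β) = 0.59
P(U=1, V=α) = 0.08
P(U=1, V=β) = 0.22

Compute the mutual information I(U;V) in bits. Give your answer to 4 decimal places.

Marginals: p(U) = (0.7000, 0.3000), p(V) = (0.1900, 0.8100).
I(U;V) = Σ p(x,y)·log₂[p(x,y)/(p(x)p(y))].
  (0,α): 0.11·log₂(0.8271) = -0.03013
  (0,β): 0.59·log₂(1.0406) = 0.03385
  (1,α): 0.08·log₂(1.4035) = 0.03912
  (1,β): 0.22·log₂(0.9053) = -0.03156
Sum = 0.0113 bits.

0.0113 bits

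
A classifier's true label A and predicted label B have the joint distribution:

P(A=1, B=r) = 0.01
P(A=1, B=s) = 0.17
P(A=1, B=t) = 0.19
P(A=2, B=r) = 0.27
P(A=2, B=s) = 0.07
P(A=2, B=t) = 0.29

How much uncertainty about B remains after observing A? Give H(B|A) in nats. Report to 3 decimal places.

0.903 nats

Chain rule: H(B|A) = H(A,B) − H(A).
Marginals: p(A) = (0.3700, 0.6300), p(B) = (0.2800, 0.2400, 0.4800).
H(A,B) = 1.5615 nats; H(A) = 0.6590 nats.
H(B|A) = 1.5615 − 0.6590 = 0.903 nats.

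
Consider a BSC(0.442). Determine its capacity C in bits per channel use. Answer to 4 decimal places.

Binary symmetric channel: C = 1 − h₂(ε) where h₂ is the binary entropy function.
h₂(0.442) = −0.442·log₂0.442 − 0.558·log₂0.558 = 0.9903.
C = 1 − 0.9903 = 0.0097 bits per channel use.

0.0097 bits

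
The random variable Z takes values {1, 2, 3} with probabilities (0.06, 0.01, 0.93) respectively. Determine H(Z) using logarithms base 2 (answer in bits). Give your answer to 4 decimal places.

H(Z) = −Σ p·log₂ p.
  −(0.06)·log₂(0.06) = 0.24353
  −(0.01)·log₂(0.01) = 0.06644
  −(0.93)·log₂(0.93) = 0.09737
Sum: 0.24353 + 0.06644 + 0.09737 = 0.4073 bits.

0.4073 bits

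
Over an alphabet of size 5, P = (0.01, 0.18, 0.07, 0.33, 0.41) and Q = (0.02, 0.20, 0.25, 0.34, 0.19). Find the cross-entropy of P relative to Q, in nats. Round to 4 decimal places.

H(P,Q) = −Σ p·ln q.
  −0.01·ln(0.02) = 0.03912
  −0.18·ln(0.20) = 0.28970
  −0.07·ln(0.25) = 0.09704
  −0.33·ln(0.34) = 0.35601
  −0.41·ln(0.19) = 0.68090
H(P,Q) = 1.4628 nats.

1.4628 nats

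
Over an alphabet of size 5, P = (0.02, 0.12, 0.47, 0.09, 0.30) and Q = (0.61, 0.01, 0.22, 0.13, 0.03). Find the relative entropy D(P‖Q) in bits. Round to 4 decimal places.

1.7951 bits

D(P‖Q) = Σ p·log₂(p/q).
  0.02·log₂(0.02/0.61) = -0.09861
  0.12·log₂(0.12/0.01) = 0.43020
  0.47·log₂(0.47/0.22) = 0.51472
  0.09·log₂(0.09/0.13) = -0.04775
  0.30·log₂(0.30/0.03) = 0.99658
D(P‖Q) = 1.7951 bits.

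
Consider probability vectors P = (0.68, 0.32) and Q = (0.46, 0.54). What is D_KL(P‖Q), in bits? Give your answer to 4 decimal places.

D(P‖Q) = Σ p·log₂(p/q).
  0.68·log₂(0.68/0.46) = 0.38345
  0.32·log₂(0.32/0.54) = -0.24156
D(P‖Q) = 0.1419 bits.

0.1419 bits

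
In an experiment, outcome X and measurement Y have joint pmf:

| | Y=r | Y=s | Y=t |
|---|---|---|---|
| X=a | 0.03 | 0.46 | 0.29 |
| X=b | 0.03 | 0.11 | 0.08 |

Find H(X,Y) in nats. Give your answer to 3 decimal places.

1.371 nats

H(X,Y) = −Σ p(x,y)·ln p(x,y) over all 6 cells.
  cell (a,r): −0.03·ln0.03 = 0.1052
  cell (a,s): −0.46·ln0.46 = 0.3572
  cell (a,t): −0.29·ln0.29 = 0.3590
  cell (b,r): −0.03·ln0.03 = 0.1052
  cell (b,s): −0.11·ln0.11 = 0.2428
  cell (b,t): −0.08·ln0.08 = 0.2021
Sum = 1.371 nats.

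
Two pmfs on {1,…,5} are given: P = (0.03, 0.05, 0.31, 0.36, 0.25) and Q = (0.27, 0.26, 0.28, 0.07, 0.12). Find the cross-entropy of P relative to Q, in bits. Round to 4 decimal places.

2.8690 bits

H(P,Q) = −Σ p·log₂ q.
  −0.03·log₂(0.27) = 0.05667
  −0.05·log₂(0.26) = 0.09717
  −0.31·log₂(0.28) = 0.56932
  −0.36·log₂(0.07) = 1.38114
  −0.25·log₂(0.12) = 0.76472
H(P,Q) = 2.8690 bits.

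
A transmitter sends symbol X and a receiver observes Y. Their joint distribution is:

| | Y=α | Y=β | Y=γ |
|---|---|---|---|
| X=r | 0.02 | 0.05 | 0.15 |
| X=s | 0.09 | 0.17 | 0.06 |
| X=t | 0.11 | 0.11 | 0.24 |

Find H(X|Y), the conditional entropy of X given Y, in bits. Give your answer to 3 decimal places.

1.398 bits

Chain rule: H(X|Y) = H(X,Y) − H(Y).
Marginals: p(X) = (0.2200, 0.3200, 0.4600), p(Y) = (0.2200, 0.3300, 0.4500).
H(X,Y) = 2.9250 bits; H(Y) = 1.5268 bits.
H(X|Y) = 2.9250 − 1.5268 = 1.398 bits.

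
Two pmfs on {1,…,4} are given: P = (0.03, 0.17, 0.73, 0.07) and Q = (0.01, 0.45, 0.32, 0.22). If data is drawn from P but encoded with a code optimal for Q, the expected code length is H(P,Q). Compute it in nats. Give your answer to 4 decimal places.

H(P,Q) = −Σ p·ln q.
  −0.03·ln(0.01) = 0.13816
  −0.17·ln(0.45) = 0.13575
  −0.73·ln(0.32) = 0.83179
  −0.07·ln(0.22) = 0.10599
H(P,Q) = 1.2117 nats.

1.2117 nats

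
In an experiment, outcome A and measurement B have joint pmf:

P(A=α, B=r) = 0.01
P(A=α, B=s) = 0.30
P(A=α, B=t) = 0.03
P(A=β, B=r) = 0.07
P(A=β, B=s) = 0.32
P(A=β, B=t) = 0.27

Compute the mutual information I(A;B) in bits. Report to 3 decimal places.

0.121 bits

Marginals: p(A) = (0.3400, 0.6600), p(B) = (0.0800, 0.6200, 0.3000).
I(A;B) = H(A) + H(B) − H(A,B).
H(A) = 0.9248, H(B) = 1.2402, H(A,B) = 2.0439.
I(A;B) = 0.9248 + 1.2402 − 2.0439 = 0.121 bits.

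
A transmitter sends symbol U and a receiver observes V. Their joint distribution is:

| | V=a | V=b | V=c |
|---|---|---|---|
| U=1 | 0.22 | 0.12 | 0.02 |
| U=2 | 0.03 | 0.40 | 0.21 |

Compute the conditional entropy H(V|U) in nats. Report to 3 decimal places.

Chain rule: H(V|U) = H(U,V) − H(U).
Marginals: p(U) = (0.3600, 0.6400), p(V) = (0.2500, 0.5200, 0.2300).
H(U,V) = 1.4652 nats; H(U) = 0.6534 nats.
H(V|U) = 1.4652 − 0.6534 = 0.812 nats.

0.812 nats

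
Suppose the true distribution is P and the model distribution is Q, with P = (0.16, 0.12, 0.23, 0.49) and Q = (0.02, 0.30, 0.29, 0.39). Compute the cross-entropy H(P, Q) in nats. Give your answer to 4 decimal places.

1.5165 nats

H(P,Q) = −Σ p·ln q.
  −0.16·ln(0.02) = 0.62592
  −0.12·ln(0.30) = 0.14448
  −0.23·ln(0.29) = 0.28471
  −0.49·ln(0.39) = 0.46139
H(P,Q) = 1.5165 nats.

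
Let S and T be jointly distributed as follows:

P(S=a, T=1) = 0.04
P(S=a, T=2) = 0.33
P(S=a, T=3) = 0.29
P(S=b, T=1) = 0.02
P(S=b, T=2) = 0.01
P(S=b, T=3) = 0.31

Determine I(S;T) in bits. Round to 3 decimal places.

Marginals: p(S) = (0.6600, 0.3400), p(T) = (0.0600, 0.3400, 0.6000).
I(S;T) = Σ p(x,y)·log₂[p(x,y)/(p(x)p(y))].
  (a,1): 0.04·log₂(1.0101) = 0.0006
  (a,2): 0.33·log₂(1.4706) = 0.1836
  (a,3): 0.29·log₂(0.7323) = -0.1303
  (b,1): 0.02·log₂(0.9804) = -0.0006
  (b,2): 0.01·log₂(0.0865) = -0.0353
  (b,3): 0.31·log₂(1.5196) = 0.1871
Sum = 0.205 bits.

0.205 bits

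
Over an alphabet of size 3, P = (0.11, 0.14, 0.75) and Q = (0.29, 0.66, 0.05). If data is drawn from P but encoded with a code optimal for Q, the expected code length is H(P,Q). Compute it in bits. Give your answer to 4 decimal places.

3.5218 bits

H(P,Q) = −Σ p·log₂ q.
  −0.11·log₂(0.29) = 0.19645
  −0.14·log₂(0.66) = 0.08392
  −0.75·log₂(0.05) = 3.24145
H(P,Q) = 3.5218 bits.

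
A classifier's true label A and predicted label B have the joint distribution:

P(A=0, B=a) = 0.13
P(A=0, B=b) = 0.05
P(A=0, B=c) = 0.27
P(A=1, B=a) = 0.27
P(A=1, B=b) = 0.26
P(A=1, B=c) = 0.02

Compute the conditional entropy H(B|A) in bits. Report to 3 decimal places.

Marginals: p(A) = (0.4500, 0.5500), p(B) = (0.4000, 0.3100, 0.2900).
H(B|A) = Σ p(A) · H(B|A=·).
  A=0: p=0.4500, H(B|A=0) = 1.3119
  A=1: p=0.5500, H(B|A=1) = 1.1888
Weighted sum = 1.244 bits.

1.244 bits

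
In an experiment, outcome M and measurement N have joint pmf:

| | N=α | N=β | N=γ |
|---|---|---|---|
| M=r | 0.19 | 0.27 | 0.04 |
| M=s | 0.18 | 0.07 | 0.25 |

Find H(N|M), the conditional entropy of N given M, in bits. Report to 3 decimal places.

Chain rule: H(N|M) = H(M,N) − H(M).
Marginals: p(M) = (0.5000, 0.5000), p(N) = (0.3700, 0.3400, 0.2900).
H(M,N) = 2.3649 bits; H(M) = 1.0000 bits.
H(N|M) = 2.3649 − 1.0000 = 1.365 bits.

1.365 bits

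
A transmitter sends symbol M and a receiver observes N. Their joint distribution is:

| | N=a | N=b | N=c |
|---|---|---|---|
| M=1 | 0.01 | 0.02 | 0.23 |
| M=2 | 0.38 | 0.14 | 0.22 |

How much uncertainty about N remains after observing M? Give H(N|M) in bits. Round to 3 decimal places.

1.248 bits

Chain rule: H(N|M) = H(M,N) − H(M).
Marginals: p(M) = (0.2600, 0.7400), p(N) = (0.3900, 0.1600, 0.4500).
H(M,N) = 2.0751 bits; H(M) = 0.8267 bits.
H(N|M) = 2.0751 − 0.8267 = 1.248 bits.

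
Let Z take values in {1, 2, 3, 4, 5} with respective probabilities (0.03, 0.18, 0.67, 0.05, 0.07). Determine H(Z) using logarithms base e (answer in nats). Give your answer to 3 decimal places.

1.018 nats

H(Z) = −Σ p·ln p.
  −(0.03)·ln(0.03) = 0.1052
  −(0.18)·ln(0.18) = 0.3087
  −(0.67)·ln(0.67) = 0.2683
  −(0.05)·ln(0.05) = 0.1498
  −(0.07)·ln(0.07) = 0.1861
Sum: 0.1052 + 0.3087 + 0.2683 + 0.1498 + 0.1861 = 1.018 nats.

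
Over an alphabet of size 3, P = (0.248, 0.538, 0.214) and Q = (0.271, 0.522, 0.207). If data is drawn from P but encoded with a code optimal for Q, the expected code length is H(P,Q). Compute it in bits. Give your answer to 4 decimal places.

H(P,Q) = −Σ p·log₂ q.
  −0.248·log₂(0.271) = 0.46714
  −0.538·log₂(0.522) = 0.50458
  −0.214·log₂(0.207) = 0.48627
H(P,Q) = 1.4580 bits.

1.4580 bits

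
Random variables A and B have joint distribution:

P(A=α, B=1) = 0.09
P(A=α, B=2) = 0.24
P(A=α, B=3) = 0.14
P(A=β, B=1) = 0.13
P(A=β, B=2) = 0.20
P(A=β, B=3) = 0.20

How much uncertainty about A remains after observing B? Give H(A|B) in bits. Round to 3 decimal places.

Marginals: p(A) = (0.4700, 0.5300), p(B) = (0.2200, 0.4400, 0.3400).
H(A|B) = Σ p(B) · H(A|B=·).
  B=1: p=0.2200, H(A|B=1) = 0.9760
  B=2: p=0.4400, H(A|B=2) = 0.9940
  B=3: p=0.3400, H(A|B=3) = 0.9774
Weighted sum = 0.984 bits.

0.984 bits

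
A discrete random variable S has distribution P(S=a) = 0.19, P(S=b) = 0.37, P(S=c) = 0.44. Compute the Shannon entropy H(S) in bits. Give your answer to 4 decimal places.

H(S) = −Σ p·log₂ p.
  −(0.19)·log₂(0.19) = 0.45523
  −(0.37)·log₂(0.37) = 0.53073
  −(0.44)·log₂(0.44) = 0.52115
Sum: 0.45523 + 0.53073 + 0.52115 = 1.5071 bits.

1.5071 bits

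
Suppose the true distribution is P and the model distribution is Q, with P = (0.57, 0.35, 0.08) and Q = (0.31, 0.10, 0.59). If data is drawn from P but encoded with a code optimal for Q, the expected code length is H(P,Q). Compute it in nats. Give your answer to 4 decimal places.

1.5157 nats

H(P,Q) = −Σ p·ln q.
  −0.57·ln(0.31) = 0.66757
  −0.35·ln(0.10) = 0.80590
  −0.08·ln(0.59) = 0.04221
H(P,Q) = 1.5157 nats.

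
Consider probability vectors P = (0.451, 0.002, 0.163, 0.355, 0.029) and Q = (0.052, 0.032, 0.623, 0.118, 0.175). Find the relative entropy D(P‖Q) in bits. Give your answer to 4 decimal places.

D(P‖Q) = Σ p·log₂(p/q).
  0.451·log₂(0.451/0.052) = 1.40556
  0.002·log₂(0.002/0.032) = -0.00800
  0.163·log₂(0.163/0.623) = -0.31530
  0.355·log₂(0.355/0.118) = 0.56411
  0.029·log₂(0.029/0.175) = -0.07520
D(P‖Q) = 1.5712 bits.

1.5712 bits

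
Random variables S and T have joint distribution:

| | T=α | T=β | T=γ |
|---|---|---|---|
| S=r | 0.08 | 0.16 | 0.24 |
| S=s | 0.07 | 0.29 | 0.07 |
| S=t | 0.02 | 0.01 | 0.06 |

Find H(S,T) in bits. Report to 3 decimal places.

2.687 bits

H(S,T) = −Σ p(x,y)·log₂ p(x,y) over all 9 cells.
  cell (r,α): −0.08·log₂0.08 = 0.2915
  cell (r,β): −0.16·log₂0.16 = 0.4230
  cell (r,γ): −0.24·log₂0.24 = 0.4941
  cell (s,α): −0.07·log₂0.07 = 0.2686
  cell (s,β): −0.29·log₂0.29 = 0.5179
  cell (s,γ): −0.07·log₂0.07 = 0.2686
  cell (t,α): −0.02·log₂0.02 = 0.1129
  cell (t,β): −0.01·log₂0.01 = 0.0664
  cell (t,γ): −0.06·log₂0.06 = 0.2435
Sum = 2.687 bits.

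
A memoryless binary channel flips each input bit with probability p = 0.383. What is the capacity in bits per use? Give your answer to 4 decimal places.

0.0399 bits

Binary symmetric channel: C = 1 − h₂(ε) where h₂ is the binary entropy function.
h₂(0.383) = −0.383·log₂0.383 − 0.617·log₂0.617 = 0.9601.
C = 1 − 0.9601 = 0.0399 bits per channel use.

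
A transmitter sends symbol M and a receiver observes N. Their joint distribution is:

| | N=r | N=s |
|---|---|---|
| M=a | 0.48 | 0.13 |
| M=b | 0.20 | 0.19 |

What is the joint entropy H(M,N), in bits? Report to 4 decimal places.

1.8105 bits

H(M,N) = −Σ p(x,y)·log₂ p(x,y) over all 4 cells.
  cell (a,r): −0.48·log₂0.48 = 0.50827
  cell (a,s): −0.13·log₂0.13 = 0.38264
  cell (b,r): −0.20·log₂0.20 = 0.46439
  cell (b,s): −0.19·log₂0.19 = 0.45523
Sum = 1.8105 bits.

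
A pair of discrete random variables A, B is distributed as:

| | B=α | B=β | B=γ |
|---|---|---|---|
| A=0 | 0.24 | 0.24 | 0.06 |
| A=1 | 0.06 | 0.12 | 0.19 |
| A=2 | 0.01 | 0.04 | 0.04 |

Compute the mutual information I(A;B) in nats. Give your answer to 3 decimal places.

0.110 nats

Marginals: p(A) = (0.5400, 0.3700, 0.0900), p(B) = (0.3100, 0.4000, 0.2900).
I(A;B) = H(A) + H(B) − H(A,B).
H(A) = 0.9173, H(B) = 1.0886, H(A,B) = 1.8962.
I(A;B) = 0.9173 + 1.0886 − 1.8962 = 0.110 nats.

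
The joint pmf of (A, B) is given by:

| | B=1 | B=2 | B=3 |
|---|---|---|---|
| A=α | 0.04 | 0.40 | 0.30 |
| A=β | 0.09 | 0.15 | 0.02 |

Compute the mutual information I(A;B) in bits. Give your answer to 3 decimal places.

Marginals: p(A) = (0.7400, 0.2600), p(B) = (0.1300, 0.5500, 0.3200).
I(A;B) = Σ p(x,y)·log₂[p(x,y)/(p(x)p(y))].
  (α,1): 0.04·log₂(0.4158) = -0.0506
  (α,2): 0.40·log₂(0.9828) = -0.0100
  (α,3): 0.30·log₂(1.2669) = 0.1024
  (β,1): 0.09·log₂(2.6627) = 0.1272
  (β,2): 0.15·log₂(1.0490) = 0.0103
  (β,3): 0.02·log₂(0.2404) = -0.0411
Sum = 0.138 bits.

0.138 bits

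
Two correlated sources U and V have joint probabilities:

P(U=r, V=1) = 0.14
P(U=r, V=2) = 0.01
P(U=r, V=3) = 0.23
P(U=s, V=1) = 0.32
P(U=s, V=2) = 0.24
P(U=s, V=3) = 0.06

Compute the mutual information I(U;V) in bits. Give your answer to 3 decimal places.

Marginals: p(U) = (0.3800, 0.6200), p(V) = (0.4600, 0.2500, 0.2900).
I(U;V) = Σ p(x,y)·log₂[p(x,y)/(p(x)p(y))].
  (r,1): 0.14·log₂(0.8009) = -0.0448
  (r,2): 0.01·log₂(0.1053) = -0.0325
  (r,3): 0.23·log₂(2.0871) = 0.2441
  (s,1): 0.32·log₂(1.1220) = 0.0532
  (s,2): 0.24·log₂(1.5484) = 0.1514
  (s,3): 0.06·log₂(0.3337) = -0.0950
Sum = 0.276 bits.

0.276 bits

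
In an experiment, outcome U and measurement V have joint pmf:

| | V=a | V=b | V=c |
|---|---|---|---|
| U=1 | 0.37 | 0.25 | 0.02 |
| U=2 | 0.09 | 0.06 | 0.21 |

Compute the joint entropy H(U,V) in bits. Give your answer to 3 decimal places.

2.173 bits

H(U,V) = −Σ p(x,y)·log₂ p(x,y) over all 6 cells.
  cell (1,a): −0.37·log₂0.37 = 0.5307
  cell (1,b): −0.25·log₂0.25 = 0.5000
  cell (1,c): −0.02·log₂0.02 = 0.1129
  cell (2,a): −0.09·log₂0.09 = 0.3127
  cell (2,b): −0.06·log₂0.06 = 0.2435
  cell (2,c): −0.21·log₂0.21 = 0.4728
Sum = 2.173 bits.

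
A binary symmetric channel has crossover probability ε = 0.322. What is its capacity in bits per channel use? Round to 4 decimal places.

Binary symmetric channel: C = 1 − h₂(ε) where h₂ is the binary entropy function.
h₂(0.322) = −0.322·log₂0.322 − 0.678·log₂0.678 = 0.9065.
C = 1 − 0.9065 = 0.0935 bits per channel use.

0.0935 bits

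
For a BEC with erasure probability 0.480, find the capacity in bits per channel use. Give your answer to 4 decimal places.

Binary erasure channel: capacity C = 1 − ε.
C = 1 − 0.480 = 0.5200 bits per channel use.

0.5200 bits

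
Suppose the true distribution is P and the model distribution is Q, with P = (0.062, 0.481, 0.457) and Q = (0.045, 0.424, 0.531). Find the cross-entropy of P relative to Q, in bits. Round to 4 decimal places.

1.2901 bits

H(P,Q) = −Σ p·log₂ q.
  −0.062·log₂(0.045) = 0.27738
  −0.481·log₂(0.424) = 0.59541
  −0.457·log₂(0.531) = 0.41734
H(P,Q) = 1.2901 bits.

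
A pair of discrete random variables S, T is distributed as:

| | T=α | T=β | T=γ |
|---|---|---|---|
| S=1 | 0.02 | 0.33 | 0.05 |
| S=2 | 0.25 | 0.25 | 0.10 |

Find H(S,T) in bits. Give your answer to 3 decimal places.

H(S,T) = −Σ p(x,y)·log₂ p(x,y) over all 6 cells.
  cell (1,α): −0.02·log₂0.02 = 0.1129
  cell (1,β): −0.33·log₂0.33 = 0.5278
  cell (1,γ): −0.05·log₂0.05 = 0.2161
  cell (2,α): −0.25·log₂0.25 = 0.5000
  cell (2,β): −0.25·log₂0.25 = 0.5000
  cell (2,γ): −0.10·log₂0.10 = 0.3322
Sum = 2.189 bits.

2.189 bits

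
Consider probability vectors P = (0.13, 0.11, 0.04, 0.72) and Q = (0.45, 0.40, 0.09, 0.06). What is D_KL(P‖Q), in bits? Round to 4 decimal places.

D(P‖Q) = Σ p·log₂(p/q).
  0.13·log₂(0.13/0.45) = -0.23288
  0.11·log₂(0.11/0.40) = -0.20487
  0.04·log₂(0.04/0.09) = -0.04680
  0.72·log₂(0.72/0.06) = 2.58117
D(P‖Q) = 2.0966 bits.

2.0966 bits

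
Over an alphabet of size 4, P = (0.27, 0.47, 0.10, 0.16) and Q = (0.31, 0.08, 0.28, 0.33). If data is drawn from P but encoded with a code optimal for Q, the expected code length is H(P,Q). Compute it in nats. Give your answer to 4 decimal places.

H(P,Q) = −Σ p·ln q.
  −0.27·ln(0.31) = 0.31622
  −0.47·ln(0.08) = 1.18709
  −0.10·ln(0.28) = 0.12730
  −0.16·ln(0.33) = 0.17739
H(P,Q) = 1.8080 nats.

1.8080 nats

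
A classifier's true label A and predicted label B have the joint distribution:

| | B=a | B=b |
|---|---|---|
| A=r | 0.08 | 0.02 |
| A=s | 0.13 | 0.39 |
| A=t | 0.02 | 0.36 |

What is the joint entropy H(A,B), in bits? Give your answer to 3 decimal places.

1.960 bits

H(A,B) = −Σ p(x,y)·log₂ p(x,y) over all 6 cells.
  cell (r,a): −0.08·log₂0.08 = 0.2915
  cell (r,b): −0.02·log₂0.02 = 0.1129
  cell (s,a): −0.13·log₂0.13 = 0.3826
  cell (s,b): −0.39·log₂0.39 = 0.5298
  cell (t,a): −0.02·log₂0.02 = 0.1129
  cell (t,b): −0.36·log₂0.36 = 0.5306
Sum = 1.960 bits.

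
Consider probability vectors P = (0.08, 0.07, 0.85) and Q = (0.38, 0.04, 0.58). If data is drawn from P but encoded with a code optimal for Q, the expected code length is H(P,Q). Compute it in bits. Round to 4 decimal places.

H(P,Q) = −Σ p·log₂ q.
  −0.08·log₂(0.38) = 0.11167
  −0.07·log₂(0.04) = 0.32507
  −0.85·log₂(0.58) = 0.66799
H(P,Q) = 1.1047 bits.

1.1047 bits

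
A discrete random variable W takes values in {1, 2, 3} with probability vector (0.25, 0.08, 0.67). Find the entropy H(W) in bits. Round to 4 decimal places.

H(W) = −Σ p·log₂ p.
  −(0.25)·log₂(0.25) = 0.50000
  −(0.08)·log₂(0.08) = 0.29151
  −(0.67)·log₂(0.67) = 0.38710
Sum: 0.50000 + 0.29151 + 0.38710 = 1.1786 bits.

1.1786 bits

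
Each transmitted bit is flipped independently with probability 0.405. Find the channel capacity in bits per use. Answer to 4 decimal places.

0.0262 bits

Binary symmetric channel: C = 1 − h₂(ε) where h₂ is the binary entropy function.
h₂(0.405) = −0.405·log₂0.405 − 0.595·log₂0.595 = 0.9738.
C = 1 − 0.9738 = 0.0262 bits per channel use.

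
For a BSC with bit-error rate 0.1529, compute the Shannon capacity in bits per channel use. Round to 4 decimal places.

0.3829 bits

Binary symmetric channel: C = 1 − h₂(ε) where h₂ is the binary entropy function.
h₂(0.1529) = −0.1529·log₂0.1529 − 0.8471·log₂0.8471 = 0.6171.
C = 1 − 0.6171 = 0.3829 bits per channel use.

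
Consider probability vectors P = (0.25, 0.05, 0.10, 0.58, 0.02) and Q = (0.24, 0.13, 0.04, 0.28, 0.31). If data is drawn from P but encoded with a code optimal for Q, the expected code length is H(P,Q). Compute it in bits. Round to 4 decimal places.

H(P,Q) = −Σ p·log₂ q.
  −0.25·log₂(0.24) = 0.51472
  −0.05·log₂(0.13) = 0.14717
  −0.10·log₂(0.04) = 0.46439
  −0.58·log₂(0.28) = 1.06517
  −0.02·log₂(0.31) = 0.03379
H(P,Q) = 2.2252 bits.

2.2252 bits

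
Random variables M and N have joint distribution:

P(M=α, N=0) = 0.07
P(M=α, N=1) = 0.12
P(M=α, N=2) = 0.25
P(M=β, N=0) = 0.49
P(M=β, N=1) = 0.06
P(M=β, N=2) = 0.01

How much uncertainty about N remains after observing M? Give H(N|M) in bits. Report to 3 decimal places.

0.960 bits

Chain rule: H(N|M) = H(M,N) − H(M).
Marginals: p(M) = (0.4400, 0.5600), p(N) = (0.5600, 0.1800, 0.2600).
H(M,N) = 1.9499 bits; H(M) = 0.9896 bits.
H(N|M) = 1.9499 − 0.9896 = 0.960 bits.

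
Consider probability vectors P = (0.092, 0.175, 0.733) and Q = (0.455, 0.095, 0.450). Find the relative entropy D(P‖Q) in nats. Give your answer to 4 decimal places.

D(P‖Q) = Σ p·ln(p/q).
  0.092·ln(0.092/0.455) = -0.14706
  0.175·ln(0.175/0.095) = 0.10691
  0.733·ln(0.733/0.450) = 0.35763
D(P‖Q) = 0.3175 nats.

0.3175 nats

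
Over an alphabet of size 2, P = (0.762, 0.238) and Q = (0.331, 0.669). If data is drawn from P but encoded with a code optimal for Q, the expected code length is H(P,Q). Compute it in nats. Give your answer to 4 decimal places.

H(P,Q) = −Σ p·ln q.
  −0.762·ln(0.331) = 0.84250
  −0.238·ln(0.669) = 0.09567
H(P,Q) = 0.9382 nats.

0.9382 nats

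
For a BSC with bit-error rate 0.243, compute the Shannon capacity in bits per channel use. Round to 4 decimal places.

Binary symmetric channel: C = 1 − h₂(ε) where h₂ is the binary entropy function.
h₂(0.243) = −0.243·log₂0.243 − 0.757·log₂0.757 = 0.8000.
C = 1 − 0.8000 = 0.2000 bits per channel use.

0.2000 bits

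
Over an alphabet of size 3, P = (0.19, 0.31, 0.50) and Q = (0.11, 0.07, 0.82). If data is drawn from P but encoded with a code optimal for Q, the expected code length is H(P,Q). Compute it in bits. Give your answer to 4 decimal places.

1.9375 bits

H(P,Q) = −Σ p·log₂ q.
  −0.19·log₂(0.11) = 0.60504
  −0.31·log₂(0.07) = 1.18932
  −0.50·log₂(0.82) = 0.14315
H(P,Q) = 1.9375 bits.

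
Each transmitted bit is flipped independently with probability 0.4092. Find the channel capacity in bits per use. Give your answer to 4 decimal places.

0.0239 bits

Binary symmetric channel: C = 1 − h₂(ε) where h₂ is the binary entropy function.
h₂(0.4092) = −0.4092·log₂0.4092 − 0.5908·log₂0.5908 = 0.9761.
C = 1 − 0.9761 = 0.0239 bits per channel use.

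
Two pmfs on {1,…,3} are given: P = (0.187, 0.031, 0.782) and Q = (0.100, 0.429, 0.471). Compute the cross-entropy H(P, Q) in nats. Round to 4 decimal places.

1.0456 nats

H(P,Q) = −Σ p·ln q.
  −0.187·ln(0.100) = 0.43058
  −0.031·ln(0.429) = 0.02624
  −0.782·ln(0.471) = 0.58877
H(P,Q) = 1.0456 nats.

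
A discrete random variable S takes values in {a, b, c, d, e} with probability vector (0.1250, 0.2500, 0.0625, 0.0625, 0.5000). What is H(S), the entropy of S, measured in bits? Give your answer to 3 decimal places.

H(S) = −Σ p·log₂ p.
  −(0.1250)·log₂(0.1250) = 0.3750
  −(0.2500)·log₂(0.2500) = 0.5000
  −(0.0625)·log₂(0.0625) = 0.2500
  −(0.0625)·log₂(0.0625) = 0.2500
  −(0.5000)·log₂(0.5000) = 0.5000
Sum: 0.3750 + 0.5000 + 0.2500 + 0.2500 + 0.5000 = 1.875 bits.

1.875 bits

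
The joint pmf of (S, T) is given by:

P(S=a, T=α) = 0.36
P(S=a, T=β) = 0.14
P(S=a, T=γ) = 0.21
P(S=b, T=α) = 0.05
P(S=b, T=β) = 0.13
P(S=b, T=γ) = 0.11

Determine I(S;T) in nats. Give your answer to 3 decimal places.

0.057 nats

Marginals: p(S) = (0.7100, 0.2900), p(T) = (0.4100, 0.2700, 0.3200).
I(S;T) = H(S) + H(T) − H(S,T).
H(S) = 0.6022, H(T) = 1.0837, H(S,T) = 1.6286.
I(S;T) = 0.6022 + 1.0837 − 1.6286 = 0.057 nats.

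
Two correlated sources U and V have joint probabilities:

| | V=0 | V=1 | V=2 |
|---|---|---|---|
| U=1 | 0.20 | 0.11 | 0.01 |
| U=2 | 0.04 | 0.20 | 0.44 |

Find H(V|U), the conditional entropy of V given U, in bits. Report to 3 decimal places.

Marginals: p(U) = (0.3200, 0.6800), p(V) = (0.2400, 0.3100, 0.4500).
H(V|U) = Σ p(U) · H(V|U=·).
  U=1: p=0.3200, H(V|U=1) = 1.1096
  U=2: p=0.6800, H(V|U=2) = 1.1661
Weighted sum = 1.148 bits.

1.148 bits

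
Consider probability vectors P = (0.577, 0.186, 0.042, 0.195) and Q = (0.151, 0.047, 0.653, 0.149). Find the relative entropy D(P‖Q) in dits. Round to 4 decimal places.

0.4198 dits

D(P‖Q) = Σ p·log₁₀(p/q).
  0.577·log₁₀(0.577/0.151) = 0.33593
  0.186·log₁₀(0.186/0.047) = 0.11112
  0.042·log₁₀(0.042/0.653) = -0.05005
  0.195·log₁₀(0.195/0.149) = 0.02279
D(P‖Q) = 0.4198 dits.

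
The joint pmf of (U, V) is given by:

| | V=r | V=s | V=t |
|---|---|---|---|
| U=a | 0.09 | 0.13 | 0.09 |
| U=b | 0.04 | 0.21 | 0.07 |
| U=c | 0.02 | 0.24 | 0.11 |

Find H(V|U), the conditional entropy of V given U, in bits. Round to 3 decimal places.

Chain rule: H(V|U) = H(U,V) − H(U).
Marginals: p(U) = (0.3100, 0.3200, 0.3700), p(V) = (0.1500, 0.5800, 0.2700).
H(U,V) = 2.8924 bits; H(U) = 1.5806 bits.
H(V|U) = 2.8924 − 1.5806 = 1.312 bits.

1.312 bits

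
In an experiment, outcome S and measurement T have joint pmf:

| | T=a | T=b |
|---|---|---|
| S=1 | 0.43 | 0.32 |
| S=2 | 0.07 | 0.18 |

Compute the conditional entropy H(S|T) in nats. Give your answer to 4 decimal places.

Marginals: p(S) = (0.7500, 0.2500), p(T) = (0.5000, 0.5000).
H(S|T) = Σ p(T) · H(S|T=·).
  T=a: p=0.5000, H(S|T=a) = 0.4050
  T=b: p=0.5000, H(S|T=b) = 0.6534
Weighted sum = 0.5292 nats.

0.5292 nats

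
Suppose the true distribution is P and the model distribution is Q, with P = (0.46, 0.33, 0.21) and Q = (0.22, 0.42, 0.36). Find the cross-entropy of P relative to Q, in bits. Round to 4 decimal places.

1.7274 bits

H(P,Q) = −Σ p·log₂ q.
  −0.46·log₂(0.22) = 1.00484
  −0.33·log₂(0.42) = 0.41301
  −0.21·log₂(0.36) = 0.30953
H(P,Q) = 1.7274 bits.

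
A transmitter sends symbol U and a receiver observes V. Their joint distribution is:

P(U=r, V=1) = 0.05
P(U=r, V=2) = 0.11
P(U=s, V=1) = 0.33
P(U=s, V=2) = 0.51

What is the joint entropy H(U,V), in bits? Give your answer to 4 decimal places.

1.5896 bits

H(U,V) = −Σ p(x,y)·log₂ p(x,y) over all 4 cells.
  cell (r,1): −0.05·log₂0.05 = 0.21610
  cell (r,2): −0.11·log₂0.11 = 0.35029
  cell (s,1): −0.33·log₂0.33 = 0.52782
  cell (s,2): −0.51·log₂0.51 = 0.49543
Sum = 1.5896 bits.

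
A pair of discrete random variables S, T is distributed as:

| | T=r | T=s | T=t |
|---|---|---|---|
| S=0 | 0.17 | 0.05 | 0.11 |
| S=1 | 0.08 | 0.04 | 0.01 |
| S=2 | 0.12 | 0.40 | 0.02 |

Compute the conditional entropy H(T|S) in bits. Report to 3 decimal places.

Marginals: p(S) = (0.3300, 0.1300, 0.5400), p(T) = (0.3700, 0.4900, 0.1400).
H(T|S) = Σ p(S) · H(T|S=·).
  S=0: p=0.3300, H(T|S=0) = 1.4338
  S=1: p=0.1300, H(T|S=1) = 1.2389
  S=2: p=0.5400, H(T|S=2) = 0.9790
Weighted sum = 1.163 bits.

1.163 bits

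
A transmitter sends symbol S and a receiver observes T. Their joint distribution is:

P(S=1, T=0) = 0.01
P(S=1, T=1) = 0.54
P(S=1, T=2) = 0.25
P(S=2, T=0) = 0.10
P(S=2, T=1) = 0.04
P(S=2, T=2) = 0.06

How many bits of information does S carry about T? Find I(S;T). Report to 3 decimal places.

0.244 bits

Marginals: p(S) = (0.8000, 0.2000), p(T) = (0.1100, 0.5800, 0.3100).
I(S;T) = H(S) + H(T) − H(S,T).
H(S) = 0.7219, H(T) = 1.3299, H(S,T) = 1.8080.
I(S;T) = 0.7219 + 1.3299 − 1.8080 = 0.244 bits.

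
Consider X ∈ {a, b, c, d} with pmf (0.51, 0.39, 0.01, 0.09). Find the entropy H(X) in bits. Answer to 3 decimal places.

H(X) = −Σ p·log₂ p.
  −(0.51)·log₂(0.51) = 0.4954
  −(0.39)·log₂(0.39) = 0.5298
  −(0.01)·log₂(0.01) = 0.0664
  −(0.09)·log₂(0.09) = 0.3127
Sum: 0.4954 + 0.5298 + 0.0664 + 0.3127 = 1.404 bits.

1.404 bits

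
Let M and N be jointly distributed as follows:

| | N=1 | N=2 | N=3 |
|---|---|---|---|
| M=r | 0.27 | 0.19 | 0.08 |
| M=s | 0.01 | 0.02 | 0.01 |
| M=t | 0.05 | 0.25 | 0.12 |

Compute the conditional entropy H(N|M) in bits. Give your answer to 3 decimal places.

1.394 bits

Chain rule: H(N|M) = H(M,N) − H(M).
Marginals: p(M) = (0.5400, 0.0400, 0.4200), p(N) = (0.3300, 0.4600, 0.2100).
H(M,N) = 2.5857 bits; H(M) = 1.1914 bits.
H(N|M) = 2.5857 − 1.1914 = 1.394 bits.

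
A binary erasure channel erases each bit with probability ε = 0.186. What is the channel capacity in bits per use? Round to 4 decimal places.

Binary erasure channel: capacity C = 1 − ε.
C = 1 − 0.186 = 0.8140 bits per channel use.

0.8140 bits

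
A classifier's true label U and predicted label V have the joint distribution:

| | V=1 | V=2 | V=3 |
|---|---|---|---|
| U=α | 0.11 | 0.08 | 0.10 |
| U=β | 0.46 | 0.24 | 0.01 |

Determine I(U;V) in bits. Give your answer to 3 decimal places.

Marginals: p(U) = (0.2900, 0.7100), p(V) = (0.5700, 0.3200, 0.1100).
I(U;V) = Σ p(x,y)·log₂[p(x,y)/(p(x)p(y))].
  (α,1): 0.11·log₂(0.6655) = -0.0646
  (α,2): 0.08·log₂(0.8621) = -0.0171
  (α,3): 0.10·log₂(3.1348) = 0.1648
  (β,1): 0.46·log₂(1.1366) = 0.0850
  (β,2): 0.24·log₂(1.0563) = 0.0190
  (β,3): 0.01·log₂(0.1280) = -0.0297
Sum = 0.157 bits.

0.157 bits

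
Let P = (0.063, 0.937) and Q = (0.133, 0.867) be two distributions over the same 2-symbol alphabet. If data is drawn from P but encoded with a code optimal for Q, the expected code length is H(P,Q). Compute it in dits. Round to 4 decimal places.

0.1133 dits

H(P,Q) = −Σ p·log₁₀ q.
  −0.063·log₁₀(0.133) = 0.05520
  −0.937·log₁₀(0.867) = 0.05808
H(P,Q) = 0.1133 dits.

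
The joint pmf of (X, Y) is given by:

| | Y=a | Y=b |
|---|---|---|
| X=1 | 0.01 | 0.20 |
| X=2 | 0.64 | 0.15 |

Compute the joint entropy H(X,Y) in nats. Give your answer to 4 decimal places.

0.9381 nats

H(X,Y) = −Σ p(x,y)·ln p(x,y) over all 4 cells.
  cell (1,a): −0.01·ln0.01 = 0.04605
  cell (1,b): −0.20·ln0.20 = 0.32189
  cell (2,a): −0.64·ln0.64 = 0.28562
  cell (2,b): −0.15·ln0.15 = 0.28457
Sum = 0.9381 nats.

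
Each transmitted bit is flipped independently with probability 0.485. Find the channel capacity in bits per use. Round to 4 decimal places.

Binary symmetric channel: C = 1 − h₂(ε) where h₂ is the binary entropy function.
h₂(0.485) = −0.485·log₂0.485 − 0.515·log₂0.515 = 0.9994.
C = 1 − 0.9994 = 0.0006 bits per channel use.

0.0006 bits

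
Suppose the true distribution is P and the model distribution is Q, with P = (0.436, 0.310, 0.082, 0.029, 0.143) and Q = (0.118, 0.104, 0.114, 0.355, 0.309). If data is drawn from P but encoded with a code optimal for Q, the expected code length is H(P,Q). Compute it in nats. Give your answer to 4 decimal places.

2.0094 nats

H(P,Q) = −Σ p·ln q.
  −0.436·ln(0.118) = 0.93176
  −0.310·ln(0.104) = 0.70164
  −0.082·ln(0.114) = 0.17807
  −0.029·ln(0.355) = 0.03003
  −0.143·ln(0.309) = 0.16794
H(P,Q) = 2.0094 nats.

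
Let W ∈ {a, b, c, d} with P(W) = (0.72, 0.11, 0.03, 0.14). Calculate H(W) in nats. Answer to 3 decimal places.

H(W) = −Σ p·ln p.
  −(0.72)·ln(0.72) = 0.2365
  −(0.11)·ln(0.11) = 0.2428
  −(0.03)·ln(0.03) = 0.1052
  −(0.14)·ln(0.14) = 0.2753
Sum: 0.2365 + 0.2428 + 0.1052 + 0.2753 = 0.860 nats.

0.860 nats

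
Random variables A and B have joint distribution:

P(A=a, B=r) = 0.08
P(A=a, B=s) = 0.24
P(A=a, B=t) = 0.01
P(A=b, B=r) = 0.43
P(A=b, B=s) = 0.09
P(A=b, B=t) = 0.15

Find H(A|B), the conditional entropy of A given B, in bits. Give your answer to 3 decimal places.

Chain rule: H(A|B) = H(A,B) − H(B).
Marginals: p(A) = (0.3300, 0.6700), p(B) = (0.5100, 0.3300, 0.1600).
H(A,B) = 2.0988 bits; H(B) = 1.4463 bits.
H(A|B) = 2.0988 − 1.4463 = 0.653 bits.

0.653 bits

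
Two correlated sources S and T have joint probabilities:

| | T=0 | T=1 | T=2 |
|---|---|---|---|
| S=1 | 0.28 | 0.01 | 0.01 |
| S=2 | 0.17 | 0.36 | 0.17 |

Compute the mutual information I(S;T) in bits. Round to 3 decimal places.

Marginals: p(S) = (0.3000, 0.7000), p(T) = (0.4500, 0.3700, 0.1800).
I(S;T) = Σ p(x,y)·log₂[p(x,y)/(p(x)p(y))].
  (1,0): 0.28·log₂(2.0741) = 0.2947
  (1,1): 0.01·log₂(0.0901) = -0.0347
  (1,2): 0.01·log₂(0.1852) = -0.0243
  (2,0): 0.17·log₂(0.5397) = -0.1513
  (2,1): 0.36·log₂(1.3900) = 0.1710
  (2,2): 0.17·log₂(1.3492) = 0.0735
Sum = 0.329 bits.

0.329 bits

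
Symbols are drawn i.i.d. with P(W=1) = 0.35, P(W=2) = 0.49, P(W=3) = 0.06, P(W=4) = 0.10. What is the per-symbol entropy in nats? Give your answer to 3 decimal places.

1.116 nats

H(W) = −Σ p·ln p.
  −(0.35)·ln(0.35) = 0.3674
  −(0.49)·ln(0.49) = 0.3495
  −(0.06)·ln(0.06) = 0.1688
  −(0.10)·ln(0.10) = 0.2303
Sum: 0.3674 + 0.3495 + 0.1688 + 0.2303 = 1.116 nats.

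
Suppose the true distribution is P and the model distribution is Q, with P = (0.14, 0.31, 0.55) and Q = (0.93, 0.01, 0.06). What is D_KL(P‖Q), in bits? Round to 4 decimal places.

2.9114 bits

D(P‖Q) = Σ p·log₂(p/q).
  0.14·log₂(0.14/0.93) = -0.38245
  0.31·log₂(0.31/0.01) = 1.53580
  0.55·log₂(0.55/0.06) = 1.75802
D(P‖Q) = 2.9114 bits.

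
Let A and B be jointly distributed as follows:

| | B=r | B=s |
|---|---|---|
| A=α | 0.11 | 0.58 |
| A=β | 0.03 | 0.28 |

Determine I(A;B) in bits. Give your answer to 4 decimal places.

Marginals: p(A) = (0.6900, 0.3100), p(B) = (0.1400, 0.8600).
I(A;B) = H(A) + H(B) − H(A,B).
H(A) = 0.8932, H(B) = 0.5842, H(A,B) = 1.4721.
I(A;B) = 0.8932 + 0.5842 − 1.4721 = 0.0053 bits.

0.0053 bits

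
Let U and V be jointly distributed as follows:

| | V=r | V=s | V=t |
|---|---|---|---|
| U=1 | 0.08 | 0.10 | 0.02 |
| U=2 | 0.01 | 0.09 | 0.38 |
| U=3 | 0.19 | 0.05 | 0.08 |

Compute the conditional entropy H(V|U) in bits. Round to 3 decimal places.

1.110 bits

Chain rule: H(V|U) = H(U,V) − H(U).
Marginals: p(U) = (0.2000, 0.4800, 0.3200), p(V) = (0.2800, 0.2400, 0.4800).
H(U,V) = 2.6090 bits; H(U) = 1.4987 bits.
H(V|U) = 2.6090 − 1.4987 = 1.110 bits.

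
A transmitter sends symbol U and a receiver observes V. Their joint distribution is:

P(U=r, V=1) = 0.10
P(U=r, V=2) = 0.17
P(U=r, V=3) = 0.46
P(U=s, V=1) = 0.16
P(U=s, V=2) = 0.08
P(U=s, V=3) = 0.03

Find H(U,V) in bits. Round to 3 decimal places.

H(U,V) = −Σ p(x,y)·log₂ p(x,y) over all 6 cells.
  cell (r,1): −0.10·log₂0.10 = 0.3322
  cell (r,2): −0.17·log₂0.17 = 0.4346
  cell (r,3): −0.46·log₂0.46 = 0.5153
  cell (s,1): −0.16·log₂0.16 = 0.4230
  cell (s,2): −0.08·log₂0.08 = 0.2915
  cell (s,3): −0.03·log₂0.03 = 0.1518
Sum = 2.148 bits.

2.148 bits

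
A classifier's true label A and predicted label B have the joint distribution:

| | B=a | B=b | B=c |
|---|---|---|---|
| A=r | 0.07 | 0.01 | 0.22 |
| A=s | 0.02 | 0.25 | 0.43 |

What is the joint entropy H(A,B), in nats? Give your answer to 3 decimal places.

1.353 nats

H(A,B) = −Σ p(x,y)·ln p(x,y) over all 6 cells.
  cell (r,a): −0.07·ln0.07 = 0.1861
  cell (r,b): −0.01·ln0.01 = 0.0461
  cell (r,c): −0.22·ln0.22 = 0.3331
  cell (s,a): −0.02·ln0.02 = 0.0782
  cell (s,b): −0.25·ln0.25 = 0.3466
  cell (s,c): −0.43·ln0.43 = 0.3629
Sum = 1.353 nats.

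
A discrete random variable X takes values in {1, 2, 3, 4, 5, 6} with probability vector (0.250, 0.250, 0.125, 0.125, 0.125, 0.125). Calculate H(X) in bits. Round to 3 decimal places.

2.500 bits

H(X) = −Σ p·log₂ p.
  −(0.250)·log₂(0.250) = 0.5000
  −(0.250)·log₂(0.250) = 0.5000
  −(0.125)·log₂(0.125) = 0.3750
  −(0.125)·log₂(0.125) = 0.3750
  −(0.125)·log₂(0.125) = 0.3750
  −(0.125)·log₂(0.125) = 0.3750
Sum: 0.5000 + 0.5000 + 0.3750 + 0.3750 + 0.3750 + 0.3750 = 2.500 bits.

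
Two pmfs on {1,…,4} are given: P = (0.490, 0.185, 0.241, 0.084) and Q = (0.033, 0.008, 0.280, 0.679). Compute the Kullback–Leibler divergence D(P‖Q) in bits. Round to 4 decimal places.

2.4401 bits

D(P‖Q) = Σ p·log₂(p/q).
  0.490·log₂(0.490/0.033) = 1.90720
  0.185·log₂(0.185/0.008) = 0.83831
  0.241·log₂(0.241/0.280) = -0.05215
  0.084·log₂(0.084/0.679) = -0.25326
D(P‖Q) = 2.4401 bits.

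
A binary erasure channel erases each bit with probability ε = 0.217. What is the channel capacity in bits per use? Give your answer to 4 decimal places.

0.7830 bits

Binary erasure channel: capacity C = 1 − ε.
C = 1 − 0.217 = 0.7830 bits per channel use.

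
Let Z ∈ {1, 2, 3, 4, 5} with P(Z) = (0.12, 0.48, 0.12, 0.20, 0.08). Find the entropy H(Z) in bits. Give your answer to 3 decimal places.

1.998 bits

H(Z) = −Σ p·log₂ p.
  −(0.12)·log₂(0.12) = 0.3671
  −(0.48)·log₂(0.48) = 0.5083
  −(0.12)·log₂(0.12) = 0.3671
  −(0.20)·log₂(0.20) = 0.4644
  −(0.08)·log₂(0.08) = 0.2915
Sum: 0.3671 + 0.5083 + 0.3671 + 0.4644 + 0.2915 = 1.998 bits.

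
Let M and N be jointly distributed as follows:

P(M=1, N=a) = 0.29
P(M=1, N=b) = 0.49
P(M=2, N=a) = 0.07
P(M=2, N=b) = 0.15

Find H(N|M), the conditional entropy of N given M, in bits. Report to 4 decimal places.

0.9411 bits

Chain rule: H(N|M) = H(M,N) − H(M).
Marginals: p(M) = (0.7800, 0.2200), p(N) = (0.3600, 0.6400).
H(M,N) = 1.7013 bits; H(M) = 0.7602 bits.
H(N|M) = 1.7013 − 0.7602 = 0.9411 bits.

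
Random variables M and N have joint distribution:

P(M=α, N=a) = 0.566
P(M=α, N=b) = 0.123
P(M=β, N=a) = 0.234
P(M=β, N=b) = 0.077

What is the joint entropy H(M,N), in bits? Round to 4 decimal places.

1.6118 bits

H(M,N) = −Σ p(x,y)·log₂ p(x,y) over all 4 cells.
  cell (α,a): −0.566·log₂0.566 = 0.46476
  cell (α,b): −0.123·log₂0.123 = 0.37186
  cell (β,a): −0.234·log₂0.234 = 0.49033
  cell (β,b): −0.077·log₂0.077 = 0.28482
Sum = 1.6118 bits.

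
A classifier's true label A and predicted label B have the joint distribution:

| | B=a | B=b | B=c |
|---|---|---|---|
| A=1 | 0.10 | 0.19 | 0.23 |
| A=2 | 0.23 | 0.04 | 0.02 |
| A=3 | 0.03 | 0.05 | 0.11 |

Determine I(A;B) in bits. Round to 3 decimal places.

Marginals: p(A) = (0.5200, 0.2900, 0.1900), p(B) = (0.3600, 0.2800, 0.3600).
I(A;B) = H(A) + H(B) − H(A,B).
H(A) = 1.4637, H(B) = 1.5755, H(A,B) = 2.7795.
I(A;B) = 1.4637 + 1.5755 − 2.7795 = 0.260 bits.

0.260 bits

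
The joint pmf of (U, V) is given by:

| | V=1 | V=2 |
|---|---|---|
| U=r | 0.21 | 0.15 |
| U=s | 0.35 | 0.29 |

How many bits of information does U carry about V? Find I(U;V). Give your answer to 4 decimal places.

0.0009 bits

Marginals: p(U) = (0.3600, 0.6400), p(V) = (0.5600, 0.4400).
I(U;V) = Σ p(x,y)·log₂[p(x,y)/(p(x)p(y))].
  (r,1): 0.21·log₂(1.0417) = 0.01237
  (r,2): 0.15·log₂(0.9470) = -0.01179
  (s,1): 0.35·log₂(0.9766) = -0.01198
  (s,2): 0.29·log₂(1.0298) = 0.01230
Sum = 0.0009 bits.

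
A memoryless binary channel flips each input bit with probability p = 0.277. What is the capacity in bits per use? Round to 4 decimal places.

Binary symmetric channel: C = 1 − h₂(ε) where h₂ is the binary entropy function.
h₂(0.277) = −0.277·log₂0.277 − 0.723·log₂0.723 = 0.8513.
C = 1 − 0.8513 = 0.1487 bits per channel use.

0.1487 bits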